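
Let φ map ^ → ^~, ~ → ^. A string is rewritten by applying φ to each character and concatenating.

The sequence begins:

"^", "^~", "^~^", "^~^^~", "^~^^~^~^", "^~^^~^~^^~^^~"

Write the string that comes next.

φ(^~^^~^~^^~^^~) expands symbol-by-symbol to ^~ ^ ^~ ^~ ^ ^~ ^ ^~ ^~ ^ ^~ ^~ ^; joining the 13 pieces gives the next term.

^~^^~^~^^~^^~^~^^~^~^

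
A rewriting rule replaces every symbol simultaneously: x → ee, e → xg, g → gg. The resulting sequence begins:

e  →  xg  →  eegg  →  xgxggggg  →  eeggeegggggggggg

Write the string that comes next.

Replace each of the 16 characters of eeggeegggggggggg in place — xg xg gg gg xg xg gg gg gg gg gg gg gg gg gg gg — and concatenate.

xgxgggggxgxggggggggggggggggggggg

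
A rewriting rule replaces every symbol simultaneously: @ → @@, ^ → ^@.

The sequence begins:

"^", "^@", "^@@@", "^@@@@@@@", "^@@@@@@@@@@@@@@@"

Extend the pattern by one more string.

Rewriting the 16 symbols of ^@@@@@@@@@@@@@@@ one by one yields ^@ @@ @@ @@ @@ @@ @@ @@ @@ @@ @@ @@ @@ @@ @@ @@; concatenated:

^@@@@@@@@@@@@@@@@@@@@@@@@@@@@@@@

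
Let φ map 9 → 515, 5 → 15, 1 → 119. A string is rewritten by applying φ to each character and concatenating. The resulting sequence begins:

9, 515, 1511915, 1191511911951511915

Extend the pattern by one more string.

11911951511915119119515119119515151191511911951511915

Applying the rule to each of the 19 symbols of 1191511911951511915 gives the pieces 119 119 515 119 15 119 119 515 119 119 515 15 119 15 119 119 515 119 15, which concatenate to the answer.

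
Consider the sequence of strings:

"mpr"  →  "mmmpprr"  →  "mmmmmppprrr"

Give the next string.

mmmmmmmpppprrrr

Each string has the form m^{2n-1} p^{n} r^{n} (n = 1, 2, …).
For the next term, n = 4, so the run lengths are 7, 4, 4.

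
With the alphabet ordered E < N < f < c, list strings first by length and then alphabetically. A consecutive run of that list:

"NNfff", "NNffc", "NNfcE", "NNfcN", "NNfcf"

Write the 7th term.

Continuing the enumeration 2 steps past NNfcf: NNfcf → NNfcc → (answer).

NNcEE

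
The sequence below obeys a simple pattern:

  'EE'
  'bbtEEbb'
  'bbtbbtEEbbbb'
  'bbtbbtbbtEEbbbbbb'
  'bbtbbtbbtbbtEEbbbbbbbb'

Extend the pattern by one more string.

bbtbbtbbtbbtbbtEEbbbbbbbbbb

Every step adds bbt to the front and bb to the end of the previous string.
One more step from bbtbbtbbtbbtEEbbbbbbbb gives the answer.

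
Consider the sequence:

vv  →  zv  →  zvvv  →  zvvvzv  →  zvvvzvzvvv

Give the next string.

Each term (from the third on) is the previous term followed by the one before it: term 3 = zv·vv = zvvv.
The next term joins zvvvzvzvvv and zvvvzv.

zvvvzvzvvvzvvvzv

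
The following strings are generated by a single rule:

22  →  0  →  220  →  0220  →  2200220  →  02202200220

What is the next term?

220022002202200220

From term 3 onward, concatenate the second-to-last term with the last: 22·0 = 220, 0·220 = 0220, …
So term 7 is 2200220·02202200220.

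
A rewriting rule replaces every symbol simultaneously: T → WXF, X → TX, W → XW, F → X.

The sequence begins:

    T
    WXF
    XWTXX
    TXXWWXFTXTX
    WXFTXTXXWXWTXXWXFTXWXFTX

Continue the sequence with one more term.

Applying the rule to each of the 24 symbols of WXFTXTXXWXWTXXWXFTXWXFTX gives the pieces XW TX X WXF TX WXF TX TX XW TX XW WXF TX TX XW TX X WXF TX XW TX X WXF TX, which concatenate to the answer.

XWTXXWXFTXWXFTXTXXWTXXWWXFTXTXXWTXXWXFTXXWTXXWXFTX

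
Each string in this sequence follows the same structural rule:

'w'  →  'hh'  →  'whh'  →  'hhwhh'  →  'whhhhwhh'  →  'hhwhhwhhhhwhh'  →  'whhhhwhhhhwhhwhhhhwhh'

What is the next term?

hhwhhwhhhhwhhwhhhhwhhhhwhhwhhhhwhh

This is a Fibonacci-style word recurrence s(k) = s(k−2)·s(k−1): e.g. w·hh = whh.
So term 8 is hhwhhwhhhhwhh·whhhhwhhhhwhhwhhhhwhh.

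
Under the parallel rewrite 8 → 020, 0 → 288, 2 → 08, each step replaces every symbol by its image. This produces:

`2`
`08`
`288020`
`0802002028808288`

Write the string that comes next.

28802028808288288082880802002028802008020020

Applying the rule to each of the 16 symbols of 0802002028808288 gives the pieces 288 020 288 08 288 288 08 288 08 020 020 288 020 08 020 020, which concatenate to the answer.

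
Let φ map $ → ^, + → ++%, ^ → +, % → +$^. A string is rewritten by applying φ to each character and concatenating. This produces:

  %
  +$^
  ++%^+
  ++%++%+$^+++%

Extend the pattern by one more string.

Rewriting the 13 symbols of ++%++%+$^+++% one by one yields ++% ++% +$^ ++% ++% +$^ ++% ^ + ++% ++% ++% +$^; concatenated:

++%++%+$^++%++%+$^++%^+++%++%++%+$^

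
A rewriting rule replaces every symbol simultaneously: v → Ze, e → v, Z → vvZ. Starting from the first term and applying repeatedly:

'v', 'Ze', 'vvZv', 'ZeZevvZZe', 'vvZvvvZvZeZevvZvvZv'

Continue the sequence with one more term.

Replace each of the 19 characters of vvZvvvZvZeZevvZvvZv in place — Ze Ze vvZ Ze Ze Ze vvZ Ze vvZ v vvZ v Ze Ze vvZ Ze Ze vvZ Ze — and concatenate.

ZeZevvZZeZeZevvZZevvZvvvZvZeZevvZZeZevvZZe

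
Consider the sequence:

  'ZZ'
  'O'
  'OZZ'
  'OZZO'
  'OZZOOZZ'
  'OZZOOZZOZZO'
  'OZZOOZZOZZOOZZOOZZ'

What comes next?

This is a Fibonacci-style word recurrence s(k) = s(k−1)·s(k−2): e.g. O·ZZ = OZZ.
The next term joins OZZOOZZOZZOOZZOOZZ and OZZOOZZOZZO.

OZZOOZZOZZOOZZOOZZOZZOOZZOZZO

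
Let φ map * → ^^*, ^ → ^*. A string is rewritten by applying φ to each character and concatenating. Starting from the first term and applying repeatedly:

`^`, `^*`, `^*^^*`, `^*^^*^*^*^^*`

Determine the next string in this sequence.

^*^^*^*^*^^*^*^^*^*^^*^*^*^^*

Rewriting each symbol of ^*^^*^*^*^^*: ^→^*, *→^^*, ^→^*, ^→^*, *→^^*, ^→^*, *→^^*, ^→^*, *→^^*, ^→^*, ^→^*, *→^^*, which concatenates to ^* ^^* ^* ^* ^^* ^* ^^* ^* ^^* ^* ^* ^^*.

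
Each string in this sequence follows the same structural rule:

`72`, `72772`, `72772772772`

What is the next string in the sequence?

Every step duplicates the string with '7' between the halves.
Doubling 72772772772 with '7' between the halves:

72772772772772772772772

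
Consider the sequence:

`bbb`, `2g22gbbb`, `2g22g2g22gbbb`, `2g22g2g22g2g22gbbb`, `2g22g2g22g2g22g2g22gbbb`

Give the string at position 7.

Each term is the previous one with 2g22g prepended.
From 2g22g2g22g2g22g2g22gbbb, 2 further steps: 2g22g2g22g2g22g2g22gbbb → 2g22g2g22g2g22g2g22g2g22gbbb → (answer).

2g22g2g22g2g22g2g22g2g22g2g22gbbb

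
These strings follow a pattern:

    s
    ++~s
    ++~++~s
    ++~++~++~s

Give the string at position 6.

Each term is the previous one with ++~ prepended.
From ++~++~++~s, 2 further steps: ++~++~++~s → ++~++~++~++~s → (answer).

++~++~++~++~++~s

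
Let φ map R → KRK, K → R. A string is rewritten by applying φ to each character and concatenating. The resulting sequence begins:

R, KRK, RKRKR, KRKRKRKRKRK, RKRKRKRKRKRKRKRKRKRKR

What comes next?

KRKRKRKRKRKRKRKRKRKRKRKRKRKRKRKRKRKRKRKRKRK

φ(RKRKRKRKRKRKRKRKRKRKR) expands symbol-by-symbol to KRK R KRK R KRK R KRK R KRK R KRK R KRK R KRK R KRK R KRK R KRK; joining the 21 pieces gives the next term.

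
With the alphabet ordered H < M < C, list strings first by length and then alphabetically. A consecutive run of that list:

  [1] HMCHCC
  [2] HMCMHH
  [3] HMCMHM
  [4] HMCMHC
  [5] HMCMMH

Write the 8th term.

HMCMCH

Advancing 3 positions from HMCMMH through HMCMMH → HMCMMM → HMCMMC reaches term 8.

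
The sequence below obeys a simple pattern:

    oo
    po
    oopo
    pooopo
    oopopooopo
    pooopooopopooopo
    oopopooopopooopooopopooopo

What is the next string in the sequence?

pooopooopopooopooopopooopopooopooopopooopo

This is a Fibonacci-style word recurrence s(k) = s(k−2)·s(k−1): e.g. oo·po = oopo.
Continuing: pooopooopopooopo · oopopooopopooopooopopooopo gives term 8.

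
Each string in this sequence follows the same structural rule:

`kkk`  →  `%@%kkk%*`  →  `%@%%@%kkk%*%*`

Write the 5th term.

%@%%@%%@%%@%kkk%*%*%*%*

Each term wraps the previous one in %@% on the left and %* on the right.
From %@%%@%kkk%*%*, 2 further steps: %@%%@%kkk%*%* → %@%%@%%@%kkk%*%*%* → (answer).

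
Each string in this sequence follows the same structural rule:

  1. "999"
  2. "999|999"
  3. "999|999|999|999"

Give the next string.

Each string is two copies of the previous one joined by '|'.
One more doubling of 999|999|999|999 gives the answer.

999|999|999|999|999|999|999|999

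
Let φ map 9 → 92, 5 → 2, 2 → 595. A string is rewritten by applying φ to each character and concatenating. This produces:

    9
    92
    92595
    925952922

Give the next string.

92595292259592595595

Apply φ to 925952922 symbol by symbol: 9→92, 2→595, 5→2, 9→92, 5→2, 2→595, 9→92, 2→595, 2→595; joined: 92 595 2 92 2 595 92 595 595.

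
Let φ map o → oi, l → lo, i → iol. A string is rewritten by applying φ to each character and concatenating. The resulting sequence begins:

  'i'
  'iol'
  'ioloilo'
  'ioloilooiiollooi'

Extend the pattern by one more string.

Rewriting the 16 symbols of ioloilooiiollooi one by one yields iol oi lo oi iol lo oi oi iol iol oi lo lo oi oi iol; concatenated:

ioloilooiiollooioiiolioloilolooioiiol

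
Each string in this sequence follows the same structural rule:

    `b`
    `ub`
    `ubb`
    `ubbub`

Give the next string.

ubbububb

From term 3 onward, concatenate the last term with the second-to-last: ub·b = ubb, ubb·ub = ubbub, …
Continuing: ubbub · ubb gives term 5.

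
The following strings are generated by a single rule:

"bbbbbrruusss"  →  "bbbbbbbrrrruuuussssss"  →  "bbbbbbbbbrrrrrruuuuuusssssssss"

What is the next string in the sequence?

bbbbbbbbbbbrrrrrrrruuuuuuuussssssssssss

Reading off run lengths: b runs 5, 7, 9; r runs 2, 4, 6; u runs 2, 4, 6; s runs 3, 6, 9 — each is linear in n (n = 1, 2, …).
For the next term, n = 4, so the run lengths are 11, 8, 8, 12.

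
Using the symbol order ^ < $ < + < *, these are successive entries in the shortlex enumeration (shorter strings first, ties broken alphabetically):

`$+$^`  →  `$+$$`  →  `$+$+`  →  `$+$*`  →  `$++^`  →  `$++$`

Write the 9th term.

Advancing 3 positions from $++$ through $++$ → $+++ → $++* reaches term 9.

$+*^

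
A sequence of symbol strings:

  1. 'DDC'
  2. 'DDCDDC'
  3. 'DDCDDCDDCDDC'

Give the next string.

s(k+1) = s(k)·s(k) — each term doubles the last.
One more doubling of DDCDDCDDCDDC gives the answer.

DDCDDCDDCDDCDDCDDCDDCDDC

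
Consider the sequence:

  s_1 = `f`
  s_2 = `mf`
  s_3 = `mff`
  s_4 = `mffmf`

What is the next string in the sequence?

Each term (from the third on) is the previous term followed by the one before it: term 3 = mf·f = mff.
Continuing: mffmf · mff gives term 5.

mffmfmff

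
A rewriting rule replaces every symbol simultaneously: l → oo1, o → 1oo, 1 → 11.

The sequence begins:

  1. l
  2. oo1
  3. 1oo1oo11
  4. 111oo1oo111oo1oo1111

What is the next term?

1111111oo1oo111oo1oo1111111oo1oo111oo1oo11111111

φ(111oo1oo111oo1oo1111) expands symbol-by-symbol to 11 11 11 1oo 1oo 11 1oo 1oo 11 11 11 1oo 1oo 11 1oo 1oo 11 11 11 11; joining the 20 pieces gives the next term.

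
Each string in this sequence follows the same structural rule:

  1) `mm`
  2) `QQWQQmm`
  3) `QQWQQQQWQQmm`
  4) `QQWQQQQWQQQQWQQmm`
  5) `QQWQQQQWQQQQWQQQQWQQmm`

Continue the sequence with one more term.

QQWQQQQWQQQQWQQQQWQQQQWQQmm

Every step adds QQWQQ at the front: s(k+1) = QQWQQ·s(k).
One more step from QQWQQQQWQQQQWQQQQWQQmm gives the answer.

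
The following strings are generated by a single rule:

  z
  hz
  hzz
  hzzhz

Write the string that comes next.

This is a Fibonacci-style word recurrence s(k) = s(k−1)·s(k−2): e.g. hz·z = hzz.
Continuing: hzzhz · hzz gives term 5.

hzzhzhzz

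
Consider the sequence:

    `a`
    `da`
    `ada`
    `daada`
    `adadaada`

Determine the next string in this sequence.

Each term (from the third on) is the two preceding terms concatenated in order: term 3 = a·da = ada.
Continuing: daada · adadaada gives term 6.

daadaadadaada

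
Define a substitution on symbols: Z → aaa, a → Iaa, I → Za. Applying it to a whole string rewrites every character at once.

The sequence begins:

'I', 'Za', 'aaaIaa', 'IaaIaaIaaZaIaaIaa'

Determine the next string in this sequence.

φ(IaaIaaIaaZaIaaIaa) expands symbol-by-symbol to Za Iaa Iaa Za Iaa Iaa Za Iaa Iaa aaa Iaa Za Iaa Iaa Za Iaa Iaa; joining the 17 pieces gives the next term.

ZaIaaIaaZaIaaIaaZaIaaIaaaaaIaaZaIaaIaaZaIaaIaa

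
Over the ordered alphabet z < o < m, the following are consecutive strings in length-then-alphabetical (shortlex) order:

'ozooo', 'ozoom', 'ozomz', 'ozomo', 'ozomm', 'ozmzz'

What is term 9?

Advancing 3 positions from ozmzz through ozmzz → ozmzo → ozmzm reaches term 9.

ozmoz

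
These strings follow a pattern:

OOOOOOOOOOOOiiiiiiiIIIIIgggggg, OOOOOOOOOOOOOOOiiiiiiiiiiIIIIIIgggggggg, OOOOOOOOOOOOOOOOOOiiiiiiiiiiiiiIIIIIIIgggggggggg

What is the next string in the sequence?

OOOOOOOOOOOOOOOOOOOOOiiiiiiiiiiiiiiiiIIIIIIIIgggggggggggg

Term n consists of 3n+3 O's, followed by 3n-2 i's, followed by n+2 I's, followed by 2n g's, where the shown terms are n = 3, 4, 5.
At n = 6 the blocks have lengths 21, 16, 8, 12.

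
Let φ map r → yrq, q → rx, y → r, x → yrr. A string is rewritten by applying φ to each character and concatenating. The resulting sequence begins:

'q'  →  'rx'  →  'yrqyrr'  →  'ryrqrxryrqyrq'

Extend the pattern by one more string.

φ(ryrqrxryrqyrq) expands symbol-by-symbol to yrq r yrq rx yrq yrr yrq r yrq rx r yrq rx; joining the 13 pieces gives the next term.

yrqryrqrxyrqyrryrqryrqrxryrqrx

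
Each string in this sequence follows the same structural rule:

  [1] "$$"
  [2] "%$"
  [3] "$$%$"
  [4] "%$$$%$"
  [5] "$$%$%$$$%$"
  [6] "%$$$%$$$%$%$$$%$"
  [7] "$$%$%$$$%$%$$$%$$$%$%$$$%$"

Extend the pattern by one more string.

%$$$%$$$%$%$$$%$$$%$%$$$%$%$$$%$$$%$%$$$%$

Each term (from the third on) is the two preceding terms concatenated in order: term 3 = $$·%$ = $$%$.
So term 8 is %$$$%$$$%$%$$$%$·$$%$%$$$%$%$$$%$$$%$%$$$%$.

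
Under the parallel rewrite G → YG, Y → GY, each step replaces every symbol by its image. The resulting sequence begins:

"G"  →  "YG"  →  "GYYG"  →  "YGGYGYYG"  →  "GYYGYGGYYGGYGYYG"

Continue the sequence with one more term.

Applying the rule to each of the 16 symbols of GYYGYGGYYGGYGYYG gives the pieces YG GY GY YG GY YG YG GY GY YG YG GY YG GY GY YG, which concatenate to the answer.

YGGYGYYGGYYGYGGYGYYGYGGYYGGYGYYG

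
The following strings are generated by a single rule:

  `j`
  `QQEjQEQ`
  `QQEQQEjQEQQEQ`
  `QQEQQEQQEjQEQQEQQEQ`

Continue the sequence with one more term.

QQEQQEQQEQQEjQEQQEQQEQQEQ

Every step adds QQE to the front and QEQ to the end of the previous string.
So the next term is QQE·QQEQQEQQEjQEQQEQQEQ·QEQ.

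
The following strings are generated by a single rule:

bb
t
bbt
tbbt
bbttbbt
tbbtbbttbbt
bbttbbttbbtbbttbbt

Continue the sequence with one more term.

tbbtbbttbbtbbttbbttbbtbbttbbt

From term 3 onward, concatenate the second-to-last term with the last: bb·t = bbt, t·bbt = tbbt, …
So term 8 is tbbtbbttbbt·bbttbbttbbtbbttbbt.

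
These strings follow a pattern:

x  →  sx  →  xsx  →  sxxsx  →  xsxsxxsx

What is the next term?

sxxsxxsxsxxsx

This is a Fibonacci-style word recurrence s(k) = s(k−2)·s(k−1): e.g. x·sx = xsx.
So term 6 is sxxsx·xsxsxxsx.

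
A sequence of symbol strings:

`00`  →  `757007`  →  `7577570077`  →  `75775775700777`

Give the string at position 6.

7577577577577570077777

Every step adds 757 to the front and 7 to the end of the previous string.
From 75775775700777, 2 further steps: 75775775700777 → 757757757757007777 → (answer).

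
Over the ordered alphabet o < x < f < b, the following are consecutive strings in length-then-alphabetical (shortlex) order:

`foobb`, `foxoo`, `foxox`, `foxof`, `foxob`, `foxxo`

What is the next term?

Treat foxxo as a base-4 numeral over the given alphabet and add one, carrying through any trailing b's.

foxxx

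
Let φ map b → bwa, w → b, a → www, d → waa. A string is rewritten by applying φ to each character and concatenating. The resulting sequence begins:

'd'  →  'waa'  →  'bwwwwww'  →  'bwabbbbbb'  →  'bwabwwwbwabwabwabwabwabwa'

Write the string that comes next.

bwabwwwbwabbbbwabwwwbwabwwwbwabwwwbwabwwwbwabwwwbwabwww

φ(bwabwwwbwabwabwabwabwabwa) expands symbol-by-symbol to bwa b www bwa b b b bwa b www bwa b www bwa b www bwa b www bwa b www bwa b www; joining the 25 pieces gives the next term.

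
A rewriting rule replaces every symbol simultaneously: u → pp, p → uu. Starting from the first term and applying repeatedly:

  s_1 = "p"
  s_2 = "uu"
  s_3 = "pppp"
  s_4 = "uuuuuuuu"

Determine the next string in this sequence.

Rewriting each symbol of uuuuuuuu: u→pp, u→pp, u→pp, u→pp, u→pp, u→pp, u→pp, u→pp, which concatenates to pp pp pp pp pp pp pp pp.

pppppppppppppppp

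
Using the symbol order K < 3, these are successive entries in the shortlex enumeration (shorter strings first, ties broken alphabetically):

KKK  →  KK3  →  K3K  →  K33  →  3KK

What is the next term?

3K3

Treat 3KK as a base-2 numeral over the given alphabet and add one, carrying through any trailing 3's.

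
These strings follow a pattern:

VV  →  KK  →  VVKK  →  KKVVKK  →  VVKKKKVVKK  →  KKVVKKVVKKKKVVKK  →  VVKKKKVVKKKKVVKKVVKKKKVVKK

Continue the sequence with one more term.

Each term (from the third on) is the two preceding terms concatenated in order: term 3 = VV·KK = VVKK.
So term 8 is KKVVKKVVKKKKVVKK·VVKKKKVVKKKKVVKKVVKKKKVVKK.

KKVVKKVVKKKKVVKKVVKKKKVVKKKKVVKKVVKKKKVVKK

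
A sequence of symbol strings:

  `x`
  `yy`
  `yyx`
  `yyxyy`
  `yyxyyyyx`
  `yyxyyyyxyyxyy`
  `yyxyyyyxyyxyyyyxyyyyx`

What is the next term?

yyxyyyyxyyxyyyyxyyyyxyyxyyyyxyyxyy

Each term (from the third on) is the previous term followed by the one before it: term 3 = yy·x = yyx.
The next term joins yyxyyyyxyyxyyyyxyyyyx and yyxyyyyxyyxyy.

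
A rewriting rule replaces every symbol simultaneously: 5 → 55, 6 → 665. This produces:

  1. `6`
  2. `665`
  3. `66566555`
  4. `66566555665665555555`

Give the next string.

Rewriting the 20 symbols of 66566555665665555555 one by one yields 665 665 55 665 665 55 55 55 665 665 55 665 665 55 55 55 55 55 55 55; concatenated:

665665556656655555556656655566566555555555555555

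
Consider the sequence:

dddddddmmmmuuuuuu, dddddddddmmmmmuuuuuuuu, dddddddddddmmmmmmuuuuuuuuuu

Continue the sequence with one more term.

Reading off run lengths: d runs 7, 9, 11; m runs 4, 5, 6; u runs 6, 8, 10 — each is linear in n, where the shown terms are n = 3, 4, 5.
At n = 6 the blocks have lengths 13, 7, 12.

dddddddddddddmmmmmmmuuuuuuuuuuuu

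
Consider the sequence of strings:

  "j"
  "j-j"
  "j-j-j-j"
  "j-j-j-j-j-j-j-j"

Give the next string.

Each string is two copies of the previous one joined by '-'.
Doubling j-j-j-j-j-j-j-j with '-' between the halves:

j-j-j-j-j-j-j-j-j-j-j-j-j-j-j-j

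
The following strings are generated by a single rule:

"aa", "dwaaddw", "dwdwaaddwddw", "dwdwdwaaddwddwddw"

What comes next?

Each term wraps the previous one in dw on the left and ddw on the right.
One more step from dwdwdwaaddwddwddw gives the answer.

dwdwdwdwaaddwddwddwddw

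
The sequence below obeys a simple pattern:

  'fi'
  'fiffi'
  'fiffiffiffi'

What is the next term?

s(k+1) = s(k)·f·s(k) — each term doubles the last with 'f' between the halves.
So the next term is two copies of fiffiffiffi with 'f' between the halves.

fiffiffiffiffiffiffiffi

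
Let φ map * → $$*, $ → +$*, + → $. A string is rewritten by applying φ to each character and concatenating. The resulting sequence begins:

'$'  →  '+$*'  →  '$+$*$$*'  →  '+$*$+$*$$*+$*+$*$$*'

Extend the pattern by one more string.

$+$*$$*+$*$+$*$$*+$*+$*$$*$+$*$$*$+$*$$*+$*+$*$$*

Replace each of the 19 characters of +$*$+$*$$*+$*+$*$$* in place — $ +$* $$* +$* $ +$* $$* +$* +$* $$* $ +$* $$* $ +$* $$* +$* +$* $$* — and concatenate.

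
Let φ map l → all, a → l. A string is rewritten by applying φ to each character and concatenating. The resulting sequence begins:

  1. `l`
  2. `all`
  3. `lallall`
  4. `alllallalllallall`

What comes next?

Rewriting the 17 symbols of alllallalllallall one by one yields l all all all l all all l all all all l all all l all all; concatenated:

lallallalllallalllallallalllallalllallall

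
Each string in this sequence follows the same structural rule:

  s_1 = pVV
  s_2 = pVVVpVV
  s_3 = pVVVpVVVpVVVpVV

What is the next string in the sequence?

pVVVpVVVpVVVpVVVpVVVpVVVpVVVpVV

s(k+1) = s(k)·V·s(k) — each term doubles the last with 'V' between the halves.
One more doubling of pVVVpVVVpVVVpVV gives the answer.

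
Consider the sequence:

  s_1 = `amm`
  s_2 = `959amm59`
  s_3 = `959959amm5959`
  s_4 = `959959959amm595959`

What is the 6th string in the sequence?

959959959959959amm5959595959

s(k+1) = 959·s(k)·59, so each term gains 959 as a prefix and 59 as a suffix.
From 959959959amm595959, 2 further steps: 959959959amm595959 → 959959959959amm59595959 → (answer).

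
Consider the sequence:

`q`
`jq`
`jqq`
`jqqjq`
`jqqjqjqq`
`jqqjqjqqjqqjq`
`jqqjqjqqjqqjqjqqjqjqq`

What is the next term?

From term 3 onward, concatenate the last term with the second-to-last: jq·q = jqq, jqq·jq = jqqjq, …
Continuing: jqqjqjqqjqqjqjqqjqjqq · jqqjqjqqjqqjq gives term 8.

jqqjqjqqjqqjqjqqjqjqqjqqjqjqqjqqjq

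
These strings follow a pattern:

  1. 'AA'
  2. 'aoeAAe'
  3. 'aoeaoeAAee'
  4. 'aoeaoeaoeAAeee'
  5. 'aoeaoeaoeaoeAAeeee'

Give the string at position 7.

Each term wraps the previous one in aoe on the left and e on the right.
From aoeaoeaoeaoeAAeeee, 2 further steps: aoeaoeaoeaoeAAeeee → aoeaoeaoeaoeaoeAAeeeee → (answer).

aoeaoeaoeaoeaoeaoeAAeeeeee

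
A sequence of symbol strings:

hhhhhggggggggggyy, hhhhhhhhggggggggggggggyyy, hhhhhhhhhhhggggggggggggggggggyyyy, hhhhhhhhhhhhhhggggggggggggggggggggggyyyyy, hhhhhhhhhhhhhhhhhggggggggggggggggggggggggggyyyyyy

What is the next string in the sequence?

Each string has the form h^{3n-1} g^{4n+2} y^{n}, where the shown terms are n = 2, 3, 4, 5, 6.
At n = 7 the blocks have lengths 20, 30, 7.

hhhhhhhhhhhhhhhhhhhhggggggggggggggggggggggggggggggyyyyyyy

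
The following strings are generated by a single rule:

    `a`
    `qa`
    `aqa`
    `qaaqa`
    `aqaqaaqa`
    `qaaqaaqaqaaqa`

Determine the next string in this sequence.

aqaqaaqaqaaqaaqaqaaqa

Each term (from the third on) is the two preceding terms concatenated in order: term 3 = a·qa = aqa.
Continuing: aqaqaaqa · qaaqaaqaqaaqa gives term 7.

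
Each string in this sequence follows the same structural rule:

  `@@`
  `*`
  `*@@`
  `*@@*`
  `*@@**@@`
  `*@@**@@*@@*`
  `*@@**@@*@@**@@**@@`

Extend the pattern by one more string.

This is a Fibonacci-style word recurrence s(k) = s(k−1)·s(k−2): e.g. *·@@ = *@@.
The next term joins *@@**@@*@@**@@**@@ and *@@**@@*@@*.

*@@**@@*@@**@@**@@*@@**@@*@@*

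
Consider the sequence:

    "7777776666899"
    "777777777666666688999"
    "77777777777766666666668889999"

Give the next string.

7777777777777776666666666666888899999

Term n consists of 3n 7's, followed by 3n-2 6's, followed by n-1 8's, followed by n 9's, where the shown terms are n = 2, 3, 4.
At n = 5 the blocks have lengths 15, 13, 4, 5.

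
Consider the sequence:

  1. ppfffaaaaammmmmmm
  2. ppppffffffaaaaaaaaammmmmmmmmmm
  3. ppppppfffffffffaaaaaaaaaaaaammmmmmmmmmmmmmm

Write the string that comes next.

ppppppppffffffffffffaaaaaaaaaaaaaaaaammmmmmmmmmmmmmmmmmm

Reading off run lengths: p runs 2, 4, 6; f runs 3, 6, 9; a runs 5, 9, 13; m runs 7, 11, 15 — each is linear in n (n = 1, 2, …).
At n = 4 the blocks have lengths 8, 12, 17, 19.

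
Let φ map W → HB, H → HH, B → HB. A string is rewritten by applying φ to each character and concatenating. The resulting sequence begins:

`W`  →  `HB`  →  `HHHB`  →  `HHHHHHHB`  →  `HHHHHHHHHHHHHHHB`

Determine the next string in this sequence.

Rewriting the 16 symbols of HHHHHHHHHHHHHHHB one by one yields HH HH HH HH HH HH HH HH HH HH HH HH HH HH HH HB; concatenated:

HHHHHHHHHHHHHHHHHHHHHHHHHHHHHHHB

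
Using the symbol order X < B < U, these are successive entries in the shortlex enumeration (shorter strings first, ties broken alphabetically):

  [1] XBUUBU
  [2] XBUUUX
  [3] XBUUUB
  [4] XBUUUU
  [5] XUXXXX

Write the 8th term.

Advancing 3 positions from XUXXXX through XUXXXX → XUXXXB → XUXXXU reaches term 8.

XUXXBX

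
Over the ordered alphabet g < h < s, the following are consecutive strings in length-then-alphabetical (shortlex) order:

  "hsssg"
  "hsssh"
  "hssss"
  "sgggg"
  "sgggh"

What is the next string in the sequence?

sgggs

Treat sgggh as a base-3 numeral over the given alphabet and add one, carrying through any trailing s's.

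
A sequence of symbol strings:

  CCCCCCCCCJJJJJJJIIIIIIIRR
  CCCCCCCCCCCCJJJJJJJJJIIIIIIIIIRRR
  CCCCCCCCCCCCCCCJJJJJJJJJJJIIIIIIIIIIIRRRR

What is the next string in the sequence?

Each string has the form C^{3n+3} J^{2n+3} I^{2n+3} R^{n}, where the shown terms are n = 2, 3, 4.
Setting n = 5 gives 18, 13, 13, 5 characters in each block.

CCCCCCCCCCCCCCCCCCJJJJJJJJJJJJJIIIIIIIIIIIIIRRRRR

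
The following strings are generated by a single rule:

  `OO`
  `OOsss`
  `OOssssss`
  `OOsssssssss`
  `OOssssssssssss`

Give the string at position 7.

The strings grow by a fixed suffix sss each time.
From OOssssssssssss, 2 further steps: OOssssssssssss → OOsssssssssssssss → (answer).

OOssssssssssssssssss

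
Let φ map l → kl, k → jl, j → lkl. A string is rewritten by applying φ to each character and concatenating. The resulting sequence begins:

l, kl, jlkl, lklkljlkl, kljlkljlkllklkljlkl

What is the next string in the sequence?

Replace each of the 19 characters of kljlkljlkllklkljlkl in place — jl kl lkl kl jl kl lkl kl jl kl kl jl kl jl kl lkl kl jl kl — and concatenate.

jlkllklkljlkllklkljlklkljlkljlkllklkljlkl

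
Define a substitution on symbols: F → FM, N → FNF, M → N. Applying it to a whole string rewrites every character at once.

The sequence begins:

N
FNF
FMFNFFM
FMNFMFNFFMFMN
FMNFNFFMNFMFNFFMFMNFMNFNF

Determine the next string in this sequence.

Rewriting the 25 symbols of FMNFNFFMNFMFNFFMFMNFMNFNF one by one yields FM N FNF FM FNF FM FM N FNF FM N FM FNF FM FM N FM N FNF FM N FNF FM FNF FM; concatenated:

FMNFNFFMFNFFMFMNFNFFMNFMFNFFMFMNFMNFNFFMNFNFFMFNFFM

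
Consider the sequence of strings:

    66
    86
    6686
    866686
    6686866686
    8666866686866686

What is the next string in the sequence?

Each term (from the third on) is the two preceding terms concatenated in order: term 3 = 66·86 = 6686.
Continuing: 6686866686 · 8666866686866686 gives term 7.

66868666868666866686866686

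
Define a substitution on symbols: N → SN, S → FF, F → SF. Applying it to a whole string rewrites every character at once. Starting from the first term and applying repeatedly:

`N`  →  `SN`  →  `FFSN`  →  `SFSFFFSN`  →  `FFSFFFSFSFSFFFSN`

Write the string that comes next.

Replace each of the 16 characters of FFSFFFSFSFSFFFSN in place — SF SF FF SF SF SF FF SF FF SF FF SF SF SF FF SN — and concatenate.

SFSFFFSFSFSFFFSFFFSFFFSFSFSFFFSN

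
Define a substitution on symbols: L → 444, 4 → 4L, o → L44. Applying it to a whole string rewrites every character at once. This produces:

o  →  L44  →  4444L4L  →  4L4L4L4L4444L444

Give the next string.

4L4444L4444L4444L4444L4L4L4L4444L4L4L

Applying the rule to each of the 16 symbols of 4L4L4L4L4444L444 gives the pieces 4L 444 4L 444 4L 444 4L 444 4L 4L 4L 4L 444 4L 4L 4L, which concatenate to the answer.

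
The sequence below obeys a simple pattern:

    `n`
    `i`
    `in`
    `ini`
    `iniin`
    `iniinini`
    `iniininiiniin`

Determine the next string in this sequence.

iniininiiniininiinini

Each term (from the third on) is the previous term followed by the one before it: term 3 = i·n = in.
Continuing: iniininiiniin · iniinini gives term 8.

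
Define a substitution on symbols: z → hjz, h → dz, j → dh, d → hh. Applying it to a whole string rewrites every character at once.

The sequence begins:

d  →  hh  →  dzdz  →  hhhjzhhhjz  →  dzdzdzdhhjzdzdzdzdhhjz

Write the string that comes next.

Rewriting the 22 symbols of dzdzdzdhhjzdzdzdzdhhjz one by one yields hh hjz hh hjz hh hjz hh dz dz dh hjz hh hjz hh hjz hh hjz hh dz dz dh hjz; concatenated:

hhhjzhhhjzhhhjzhhdzdzdhhjzhhhjzhhhjzhhhjzhhdzdzdhhjz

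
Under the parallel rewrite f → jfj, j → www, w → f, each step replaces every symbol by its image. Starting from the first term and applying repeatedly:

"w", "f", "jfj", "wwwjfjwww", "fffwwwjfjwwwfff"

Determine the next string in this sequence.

φ(fffwwwjfjwwwfff) expands symbol-by-symbol to jfj jfj jfj f f f www jfj www f f f jfj jfj jfj; joining the 15 pieces gives the next term.

jfjjfjjfjfffwwwjfjwwwfffjfjjfjjfj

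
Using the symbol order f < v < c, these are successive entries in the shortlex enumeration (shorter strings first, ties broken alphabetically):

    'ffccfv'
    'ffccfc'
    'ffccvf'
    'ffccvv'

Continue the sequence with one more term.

ffccvc

Find the rightmost character of ffccvv below c, bump it to the next letter, and reset everything to its right to f.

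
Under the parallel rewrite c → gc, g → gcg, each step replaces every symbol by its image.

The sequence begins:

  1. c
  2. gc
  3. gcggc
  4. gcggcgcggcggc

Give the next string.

φ(gcggcgcggcggc) expands symbol-by-symbol to gcg gc gcg gcg gc gcg gc gcg gcg gc gcg gcg gc; joining the 13 pieces gives the next term.

gcggcgcggcggcgcggcgcggcggcgcggcggc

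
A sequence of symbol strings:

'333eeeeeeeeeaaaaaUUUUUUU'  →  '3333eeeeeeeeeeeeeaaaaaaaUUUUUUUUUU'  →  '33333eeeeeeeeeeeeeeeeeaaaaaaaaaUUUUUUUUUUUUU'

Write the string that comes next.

The n-th term is n+1 3's then 4n+1 e's then 2n+1 a's then 3n+1 U's, where the shown terms are n = 2, 3, 4.
For the next term, n = 5, so the run lengths are 6, 21, 11, 16.

333333eeeeeeeeeeeeeeeeeeeeeaaaaaaaaaaaUUUUUUUUUUUUUUUU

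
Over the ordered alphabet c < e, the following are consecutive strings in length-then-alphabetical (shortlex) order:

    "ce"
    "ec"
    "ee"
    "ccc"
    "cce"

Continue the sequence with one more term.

Treat cce as a base-2 numeral over the given alphabet and add one, carrying through any trailing e's.

cec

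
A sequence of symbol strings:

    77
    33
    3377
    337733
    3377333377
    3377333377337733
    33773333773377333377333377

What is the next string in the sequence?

Each term (from the third on) is the previous term followed by the one before it: term 3 = 33·77 = 3377.
So term 8 is 33773333773377333377333377·3377333377337733.

337733337733773333773333773377333377337733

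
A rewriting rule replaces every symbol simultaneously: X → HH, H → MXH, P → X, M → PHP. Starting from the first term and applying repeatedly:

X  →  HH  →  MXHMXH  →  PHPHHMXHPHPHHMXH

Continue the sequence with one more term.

Rewriting the 16 symbols of PHPHHMXHPHPHHMXH one by one yields X MXH X MXH MXH PHP HH MXH X MXH X MXH MXH PHP HH MXH; concatenated:

XMXHXMXHMXHPHPHHMXHXMXHXMXHMXHPHPHHMXH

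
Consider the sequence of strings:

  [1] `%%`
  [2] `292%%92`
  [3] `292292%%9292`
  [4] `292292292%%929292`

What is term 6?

Every step adds 292 to the front and 92 to the end of the previous string.
From 292292292%%929292, 2 further steps: 292292292%%929292 → 292292292292%%92929292 → (answer).

292292292292292%%9292929292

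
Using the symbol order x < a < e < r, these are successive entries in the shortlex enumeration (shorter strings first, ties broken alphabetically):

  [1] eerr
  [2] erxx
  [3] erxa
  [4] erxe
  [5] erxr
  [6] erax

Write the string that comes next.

eraa

Treat erax as a base-4 numeral over the given alphabet and add one, carrying through any trailing r's.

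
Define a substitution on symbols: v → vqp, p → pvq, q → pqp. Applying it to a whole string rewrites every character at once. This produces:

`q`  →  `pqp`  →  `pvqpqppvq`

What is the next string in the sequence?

Apply φ to pvqpqppvq symbol by symbol: p→pvq, v→vqp, q→pqp, p→pvq, q→pqp, p→pvq, p→pvq, v→vqp, q→pqp; joined: pvq vqp pqp pvq pqp pvq pvq vqp pqp.

pvqvqppqppvqpqppvqpvqvqppqp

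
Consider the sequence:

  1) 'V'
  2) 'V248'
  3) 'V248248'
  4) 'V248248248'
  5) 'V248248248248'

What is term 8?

The strings grow by a fixed suffix 248 each time.
From V248248248248, 3 further steps: V248248248248 → V248248248248248 → V248248248248248248 → (answer).

V248248248248248248248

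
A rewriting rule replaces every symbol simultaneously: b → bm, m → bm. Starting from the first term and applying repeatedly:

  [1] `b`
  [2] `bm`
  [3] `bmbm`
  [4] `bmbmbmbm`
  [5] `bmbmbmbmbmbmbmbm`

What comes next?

Rewriting the 16 symbols of bmbmbmbmbmbmbmbm one by one yields bm bm bm bm bm bm bm bm bm bm bm bm bm bm bm bm; concatenated:

bmbmbmbmbmbmbmbmbmbmbmbmbmbmbmbm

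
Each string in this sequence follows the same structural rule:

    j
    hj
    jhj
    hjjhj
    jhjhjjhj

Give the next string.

hjjhjjhjhjjhj

This is a Fibonacci-style word recurrence s(k) = s(k−2)·s(k−1): e.g. j·hj = jhj.
The next term joins hjjhj and jhjhjjhj.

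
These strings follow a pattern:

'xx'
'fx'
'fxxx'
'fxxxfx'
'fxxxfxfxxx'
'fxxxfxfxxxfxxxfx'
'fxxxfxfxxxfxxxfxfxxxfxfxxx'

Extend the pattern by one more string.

This is a Fibonacci-style word recurrence s(k) = s(k−1)·s(k−2): e.g. fx·xx = fxxx.
So term 8 is fxxxfxfxxxfxxxfxfxxxfxfxxx·fxxxfxfxxxfxxxfx.

fxxxfxfxxxfxxxfxfxxxfxfxxxfxxxfxfxxxfxxxfx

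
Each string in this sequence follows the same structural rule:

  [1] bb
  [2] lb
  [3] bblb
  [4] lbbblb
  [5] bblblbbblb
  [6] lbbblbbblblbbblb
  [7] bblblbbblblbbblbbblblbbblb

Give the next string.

lbbblbbblblbbblbbblblbbblblbbblbbblblbbblb

From term 3 onward, concatenate the second-to-last term with the last: bb·lb = bblb, lb·bblb = lbbblb, …
The next term joins lbbblbbblblbbblb and bblblbbblblbbblbbblblbbblb.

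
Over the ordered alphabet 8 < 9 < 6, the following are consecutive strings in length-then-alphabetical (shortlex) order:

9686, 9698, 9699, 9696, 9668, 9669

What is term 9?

Stepping forward 3 times from 9669: 9669 → 9666 → 6888, then the target.

6889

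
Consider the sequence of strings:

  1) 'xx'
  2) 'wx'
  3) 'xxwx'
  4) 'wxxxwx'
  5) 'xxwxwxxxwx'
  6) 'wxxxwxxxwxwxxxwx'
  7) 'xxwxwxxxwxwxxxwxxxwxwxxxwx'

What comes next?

wxxxwxxxwxwxxxwxxxwxwxxxwxwxxxwxxxwxwxxxwx

This is a Fibonacci-style word recurrence s(k) = s(k−2)·s(k−1): e.g. xx·wx = xxwx.
Continuing: wxxxwxxxwxwxxxwx · xxwxwxxxwxwxxxwxxxwxwxxxwx gives term 8.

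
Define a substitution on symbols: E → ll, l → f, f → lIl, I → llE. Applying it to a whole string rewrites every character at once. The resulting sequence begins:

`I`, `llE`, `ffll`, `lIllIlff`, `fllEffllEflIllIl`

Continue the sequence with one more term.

Applying the rule to each of the 16 symbols of fllEffllEflIllIl gives the pieces lIl f f ll lIl lIl f f ll lIl f llE f f llE f, which concatenate to the answer.

lIlfflllIllIlfflllIlfllEffllEf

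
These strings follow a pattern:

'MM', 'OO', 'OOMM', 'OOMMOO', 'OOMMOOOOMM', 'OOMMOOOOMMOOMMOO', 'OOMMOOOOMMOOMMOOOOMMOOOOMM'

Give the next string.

OOMMOOOOMMOOMMOOOOMMOOOOMMOOMMOOOOMMOOMMOO

From term 3 onward, concatenate the last term with the second-to-last: OO·MM = OOMM, OOMM·OO = OOMMOO, …
So term 8 is OOMMOOOOMMOOMMOOOOMMOOOOMM·OOMMOOOOMMOOMMOO.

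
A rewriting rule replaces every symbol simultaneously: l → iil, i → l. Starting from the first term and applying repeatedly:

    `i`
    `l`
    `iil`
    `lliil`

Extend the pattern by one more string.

Apply φ to lliil symbol by symbol: l→iil, l→iil, i→l, i→l, l→iil; joined: iil iil l l iil.

iiliillliil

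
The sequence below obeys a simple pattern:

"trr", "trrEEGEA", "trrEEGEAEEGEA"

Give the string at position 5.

Every step adds EEGEA to the end: s(k+1) = s(k)·EEGEA.
From trrEEGEAEEGEA, 2 further steps: trrEEGEAEEGEA → trrEEGEAEEGEAEEGEA → (answer).

trrEEGEAEEGEAEEGEAEEGEA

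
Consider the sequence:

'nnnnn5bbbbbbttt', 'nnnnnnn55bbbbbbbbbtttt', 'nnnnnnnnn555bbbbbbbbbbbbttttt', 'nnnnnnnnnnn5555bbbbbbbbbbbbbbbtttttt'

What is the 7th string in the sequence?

nnnnnnnnnnnnnnnnn5555555bbbbbbbbbbbbbbbbbbbbbbbbttttttttt

The n-th term is 2n+3 n's then n 5's then 3n+3 b's then n+2 t's (n = 1, 2, …).
At n = 7 the blocks have lengths 17, 7, 24, 9.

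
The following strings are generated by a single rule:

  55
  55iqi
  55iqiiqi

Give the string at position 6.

55iqiiqiiqiiqiiqi

Every step adds iqi to the end: s(k+1) = s(k)·iqi.
From 55iqiiqi, 3 further steps: 55iqiiqi → 55iqiiqiiqi → 55iqiiqiiqiiqi → (answer).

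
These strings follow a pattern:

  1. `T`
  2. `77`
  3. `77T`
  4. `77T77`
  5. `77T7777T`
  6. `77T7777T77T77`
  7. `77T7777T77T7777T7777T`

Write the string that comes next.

77T7777T77T7777T7777T77T7777T77T77

This is a Fibonacci-style word recurrence s(k) = s(k−1)·s(k−2): e.g. 77·T = 77T.
Continuing: 77T7777T77T7777T7777T · 77T7777T77T77 gives term 8.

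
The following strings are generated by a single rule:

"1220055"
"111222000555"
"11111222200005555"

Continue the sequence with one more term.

1111111222220000055555

Term n consists of 2n-1 1's, followed by n+1 2's, followed by n+1 0's, followed by n+1 5's (n = 1, 2, …).
At n = 4 the blocks have lengths 7, 5, 5, 5.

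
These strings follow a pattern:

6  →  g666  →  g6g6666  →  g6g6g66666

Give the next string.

Every step adds g6 to the front and 6 to the end of the previous string.
Applying this once more to g6g6g66666:

g6g6g6g666666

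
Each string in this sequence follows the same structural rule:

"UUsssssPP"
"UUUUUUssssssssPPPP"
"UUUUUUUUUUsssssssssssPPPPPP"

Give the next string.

Each string has the form U^{4n-2} s^{3n+2} P^{2n} (n = 1, 2, …).
For the next term, n = 4, so the run lengths are 14, 14, 8.

UUUUUUUUUUUUUUssssssssssssssPPPPPPPP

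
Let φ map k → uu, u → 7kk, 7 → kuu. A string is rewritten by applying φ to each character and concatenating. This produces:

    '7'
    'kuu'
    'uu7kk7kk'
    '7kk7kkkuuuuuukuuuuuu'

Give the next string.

φ(7kk7kkkuuuuuukuuuuuu) expands symbol-by-symbol to kuu uu uu kuu uu uu uu 7kk 7kk 7kk 7kk 7kk 7kk uu 7kk 7kk 7kk 7kk 7kk 7kk; joining the 20 pieces gives the next term.

kuuuuuukuuuuuuuu7kk7kk7kk7kk7kk7kkuu7kk7kk7kk7kk7kk7kk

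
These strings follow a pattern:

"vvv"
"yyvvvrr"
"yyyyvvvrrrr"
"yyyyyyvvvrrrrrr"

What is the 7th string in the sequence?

Every step adds yy to the front and rr to the end of the previous string.
From yyyyyyvvvrrrrrr, 3 further steps: yyyyyyvvvrrrrrr → yyyyyyyyvvvrrrrrrrr → yyyyyyyyyyvvvrrrrrrrrrr → (answer).

yyyyyyyyyyyyvvvrrrrrrrrrrrr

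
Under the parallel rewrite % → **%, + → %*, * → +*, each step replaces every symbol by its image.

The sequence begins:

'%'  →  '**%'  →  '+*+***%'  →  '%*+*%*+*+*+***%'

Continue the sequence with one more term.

Replace each of the 15 characters of %*+*%*+*+*+***% in place — **% +* %* +* **% +* %* +* %* +* %* +* +* +* **% — and concatenate.

**%+*%*+***%+*%*+*%*+*%*+*+*+***%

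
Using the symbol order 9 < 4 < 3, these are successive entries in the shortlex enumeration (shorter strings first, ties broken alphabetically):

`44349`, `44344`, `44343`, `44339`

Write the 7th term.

43999

Stepping forward 3 times from 44339: 44339 → 44334 → 44333, then the target.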